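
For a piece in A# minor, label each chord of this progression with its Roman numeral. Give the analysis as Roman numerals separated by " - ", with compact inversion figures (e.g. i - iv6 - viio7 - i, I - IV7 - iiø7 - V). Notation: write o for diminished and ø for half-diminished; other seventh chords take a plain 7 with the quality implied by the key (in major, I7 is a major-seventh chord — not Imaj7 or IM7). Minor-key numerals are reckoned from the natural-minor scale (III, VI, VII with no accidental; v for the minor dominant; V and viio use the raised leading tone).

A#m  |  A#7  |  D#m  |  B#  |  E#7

A#m: root A# is the tonic; minor triad there is i.
A#7 is the secondary dominant of iv (dominant seventh chord on A#): V7/iv.
D#m has root D#, degree 4 in A# minor, so iv.
B#: chromatic; B# is V of V, so V/V.
E#7 has root E#, degree 5 in A# minor, so V7.

i - V7/iv - iv - V/V - V7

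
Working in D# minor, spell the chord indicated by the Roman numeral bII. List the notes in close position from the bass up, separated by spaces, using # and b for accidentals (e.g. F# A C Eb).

E G# B

bII is the Neapolitan chord — a major triad on the lowered second degree. In D# minor that root is E.
So the chord is E-G#-B, a major triad.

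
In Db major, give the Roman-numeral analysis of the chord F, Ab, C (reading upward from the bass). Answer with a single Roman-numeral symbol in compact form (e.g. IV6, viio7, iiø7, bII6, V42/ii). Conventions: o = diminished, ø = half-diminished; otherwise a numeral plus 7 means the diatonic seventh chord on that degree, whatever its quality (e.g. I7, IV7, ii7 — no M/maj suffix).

iii

The pitches F-Ab-C form a minor triad rooted on F.
In Db major, F is the mediant; the diatonic minor triad there is iii.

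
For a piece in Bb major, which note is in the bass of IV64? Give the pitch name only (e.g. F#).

Bb

IV in Bb major has root Eb; the chord is Eb-G-Bb.
The figure 64 means second inversion — the fifth is in the bass.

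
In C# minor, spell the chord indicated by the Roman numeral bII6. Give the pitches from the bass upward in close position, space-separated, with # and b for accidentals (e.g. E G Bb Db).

bII6 is the Neapolitan sixth — a major triad on the lowered second degree, here in its customary first inversion. In C# minor that root is D.
So the chord is D-F#-A.
The figured bass 6 indicates first inversion, placing the third (F#) in the bass: F#-A-D.

F# A D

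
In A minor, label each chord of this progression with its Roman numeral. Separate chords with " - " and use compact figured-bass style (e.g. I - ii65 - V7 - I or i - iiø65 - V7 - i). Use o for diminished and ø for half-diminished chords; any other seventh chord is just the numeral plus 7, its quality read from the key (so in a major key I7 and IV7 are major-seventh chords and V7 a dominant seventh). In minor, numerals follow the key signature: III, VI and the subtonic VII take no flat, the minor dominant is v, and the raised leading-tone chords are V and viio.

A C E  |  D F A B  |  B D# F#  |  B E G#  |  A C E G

i - iiø65 - V/V - V64 - i7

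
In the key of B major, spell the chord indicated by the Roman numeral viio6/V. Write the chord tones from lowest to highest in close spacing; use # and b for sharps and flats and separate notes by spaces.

G# B E#

viio6/V is a secondary leading-tone chord. The target V is F# in B major; the applied chord is rooted a semitone below, on E#.
Building a diminished triad on E# gives E#-G#-B.
The figured bass 6 indicates first inversion, placing the third (G#) in the bass: G#-B-E#.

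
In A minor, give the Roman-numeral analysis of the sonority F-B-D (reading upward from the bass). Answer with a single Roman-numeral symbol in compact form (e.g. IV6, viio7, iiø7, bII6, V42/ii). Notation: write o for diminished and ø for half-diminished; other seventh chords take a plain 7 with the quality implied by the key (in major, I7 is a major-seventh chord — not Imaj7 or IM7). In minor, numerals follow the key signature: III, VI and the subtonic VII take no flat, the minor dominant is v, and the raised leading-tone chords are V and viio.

Stacked in thirds the chord is B-D-F: a diminished triad on B.
In A minor, B is the supertonic; the diatonic diminished triad there is iio.
With F in the bass the chord is in second inversion, so the figured bass is 64.

iio64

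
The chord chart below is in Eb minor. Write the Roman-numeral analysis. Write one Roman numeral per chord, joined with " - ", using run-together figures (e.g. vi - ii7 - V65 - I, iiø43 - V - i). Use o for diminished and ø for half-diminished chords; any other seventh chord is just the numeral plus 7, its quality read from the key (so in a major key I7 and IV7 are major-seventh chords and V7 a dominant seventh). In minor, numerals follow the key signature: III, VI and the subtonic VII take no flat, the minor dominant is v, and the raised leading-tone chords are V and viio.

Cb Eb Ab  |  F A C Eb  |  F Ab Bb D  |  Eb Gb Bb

Cb-Eb-Ab: root Ab is the subdominant; minor triad there is iv6.
F-A-C-Eb: a dominant seventh chord on F, the applied dominant of V → V7/V.
F-Ab-Bb-D has root Bb, degree 5 in Eb minor, so V43.
Eb-Gb-Bb: root Eb is the tonic; minor triad there is i.

iv6 - V7/V - V43 - i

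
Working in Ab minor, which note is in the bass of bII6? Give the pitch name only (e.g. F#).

Db

bII in Ab minor has root Bbb; the chord is Bbb-Db-Fb.
The figure 6 means first inversion — the third is in the bass.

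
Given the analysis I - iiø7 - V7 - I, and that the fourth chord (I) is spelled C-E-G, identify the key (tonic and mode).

I is given as C-E-G — a major triad with root C.
If C is scale degree 1 and the mode makes that degree carry a major triad, the tonic is C and the mode is major.

C major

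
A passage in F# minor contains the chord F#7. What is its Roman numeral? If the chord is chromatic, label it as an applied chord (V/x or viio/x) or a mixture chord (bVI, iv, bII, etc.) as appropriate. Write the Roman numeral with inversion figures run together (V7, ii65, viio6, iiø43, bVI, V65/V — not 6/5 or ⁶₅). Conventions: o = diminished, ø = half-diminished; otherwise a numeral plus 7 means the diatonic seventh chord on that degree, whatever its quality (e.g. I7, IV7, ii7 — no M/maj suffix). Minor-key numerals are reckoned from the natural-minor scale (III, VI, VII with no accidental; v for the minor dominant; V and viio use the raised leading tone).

The pitches F#-A#-C#-E form a dominant seventh chord rooted on F#.
F# is not a diatonic chord root with this quality in F# minor, but it lies a perfect fifth above B (iv), so the chord functions as an applied dominant of iv.

V7/iv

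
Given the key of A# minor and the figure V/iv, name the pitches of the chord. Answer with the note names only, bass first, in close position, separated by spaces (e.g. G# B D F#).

A# C## E#

V/iv is a secondary dominant — the dominant triad of iv. iv in A# minor is D#, so the applied chord's root is A#, a perfect fifth above.
Building a major triad on A# gives A#-C##-E#.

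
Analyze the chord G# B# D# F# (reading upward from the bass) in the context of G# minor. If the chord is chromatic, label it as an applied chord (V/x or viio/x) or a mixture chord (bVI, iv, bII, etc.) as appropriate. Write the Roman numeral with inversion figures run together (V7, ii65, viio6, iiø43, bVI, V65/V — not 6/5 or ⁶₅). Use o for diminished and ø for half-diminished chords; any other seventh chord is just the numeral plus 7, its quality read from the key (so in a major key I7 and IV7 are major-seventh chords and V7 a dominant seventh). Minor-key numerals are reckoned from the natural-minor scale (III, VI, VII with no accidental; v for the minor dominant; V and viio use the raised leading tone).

The pitches G#-B#-D#-F# form a dominant seventh chord rooted on G#.
G# is not a diatonic chord root with this quality in G# minor, but it lies a perfect fifth above C# (iv), so the chord functions as an applied dominant of iv.

V7/iv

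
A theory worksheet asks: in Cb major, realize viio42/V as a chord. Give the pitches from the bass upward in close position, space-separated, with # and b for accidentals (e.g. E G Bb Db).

Ebb F Ab Cb

viio42/V is a secondary leading-tone chord. The target V is Gb in Cb major; the applied chord is rooted a semitone below, on F.
Building a fully diminished seventh chord on F gives F-Ab-Cb-Ebb.
The figured bass 42 indicates third inversion, placing the seventh (Ebb) in the bass: Ebb-F-Ab-Cb.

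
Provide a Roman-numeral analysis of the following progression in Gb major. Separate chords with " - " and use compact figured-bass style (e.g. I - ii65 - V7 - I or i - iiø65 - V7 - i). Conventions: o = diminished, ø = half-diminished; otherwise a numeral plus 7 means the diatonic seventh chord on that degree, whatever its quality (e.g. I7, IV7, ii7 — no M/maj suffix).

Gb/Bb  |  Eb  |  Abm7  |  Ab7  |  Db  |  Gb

I6 - V/ii - ii7 - V7/V - V - I

Gb/Bb has root Gb, degree 1 in Gb major, so I6.
Eb is the secondary dominant of ii (major triad on Eb): V/ii.
Abm7: minor seventh chord on Ab = scale degree 2 → ii7.
Ab7: a dominant seventh chord on Ab, the applied dominant of V → V7/V.
Db: root Db is the dominant; major triad there is V.
Gb: major triad on Gb = scale degree 1 → I.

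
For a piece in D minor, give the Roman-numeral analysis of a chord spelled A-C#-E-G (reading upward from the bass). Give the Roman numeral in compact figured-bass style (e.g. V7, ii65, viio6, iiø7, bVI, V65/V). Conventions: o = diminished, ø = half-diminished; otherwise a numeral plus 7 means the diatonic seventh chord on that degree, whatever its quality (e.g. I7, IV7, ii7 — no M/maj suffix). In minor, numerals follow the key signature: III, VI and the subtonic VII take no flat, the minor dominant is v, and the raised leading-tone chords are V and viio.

V7

The pitches A-C#-E-G form a dominant seventh chord rooted on A.
A is scale degree 5 in D minor, and a dominant seventh chord on that degree is written V7.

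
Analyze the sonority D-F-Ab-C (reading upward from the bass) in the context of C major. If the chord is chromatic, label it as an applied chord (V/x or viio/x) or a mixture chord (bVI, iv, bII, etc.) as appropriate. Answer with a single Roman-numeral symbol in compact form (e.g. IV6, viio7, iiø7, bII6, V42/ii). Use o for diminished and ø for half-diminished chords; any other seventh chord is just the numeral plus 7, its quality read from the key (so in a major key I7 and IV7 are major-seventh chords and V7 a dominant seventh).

Stacked in thirds the chord is D-F-Ab-C: a half-diminished seventh chord on D.
D is the second degree of C major. This is the half-diminished supertonic seventh, borrowed from the parallel minor.

iiø7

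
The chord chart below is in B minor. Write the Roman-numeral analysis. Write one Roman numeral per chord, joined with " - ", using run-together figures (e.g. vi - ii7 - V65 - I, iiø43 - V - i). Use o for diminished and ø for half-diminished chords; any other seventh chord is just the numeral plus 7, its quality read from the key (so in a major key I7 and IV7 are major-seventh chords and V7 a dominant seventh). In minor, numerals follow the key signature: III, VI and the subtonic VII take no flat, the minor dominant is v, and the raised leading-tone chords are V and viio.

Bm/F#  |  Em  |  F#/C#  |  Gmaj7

i64 - iv - V64 - VI7

Bm/F# has root B, degree 1 in B minor, so i64.
Em: minor triad on E = scale degree 4 → iv.
F#/C#: major triad on F# = scale degree 5 → V64.
Gmaj7: root G is the submediant; major seventh chord there is VI7.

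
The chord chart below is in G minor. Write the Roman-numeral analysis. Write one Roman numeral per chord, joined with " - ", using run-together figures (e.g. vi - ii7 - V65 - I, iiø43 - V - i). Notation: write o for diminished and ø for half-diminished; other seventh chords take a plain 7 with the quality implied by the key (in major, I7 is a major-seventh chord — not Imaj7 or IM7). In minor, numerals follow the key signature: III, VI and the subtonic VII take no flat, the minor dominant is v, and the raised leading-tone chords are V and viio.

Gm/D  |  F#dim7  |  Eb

i64 - viio7 - VI

Gm/D: root G is the tonic; minor triad there is i64.
F#dim7: fully diminished seventh chord on F# = scale degree 7 → viio7.
Eb: major triad on Eb = scale degree 6 → VI.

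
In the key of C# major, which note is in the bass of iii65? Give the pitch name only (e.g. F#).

G#

iii in C# major has root E#; the chord is E#-G#-B#-D#.
The figure 65 means first inversion — the third is in the bass.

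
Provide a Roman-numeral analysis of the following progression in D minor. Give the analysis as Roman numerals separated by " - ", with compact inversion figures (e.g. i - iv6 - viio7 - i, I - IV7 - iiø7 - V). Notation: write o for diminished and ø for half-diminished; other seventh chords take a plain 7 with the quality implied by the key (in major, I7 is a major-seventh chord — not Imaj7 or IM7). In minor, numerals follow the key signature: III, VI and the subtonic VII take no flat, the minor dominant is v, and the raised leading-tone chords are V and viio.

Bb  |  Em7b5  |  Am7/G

VI - iiø7 - v42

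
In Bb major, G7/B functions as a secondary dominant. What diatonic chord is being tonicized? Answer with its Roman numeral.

ii

The chord is a dominant seventh chord on G.
A dominant resolves down a perfect fifth: G → C. In Bb major, C is scale degree 2, i.e. ii.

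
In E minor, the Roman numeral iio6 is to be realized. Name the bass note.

iio in E minor has root F#; the chord is F#-A-C.
The figure 6 means first inversion — the third is in the bass.

A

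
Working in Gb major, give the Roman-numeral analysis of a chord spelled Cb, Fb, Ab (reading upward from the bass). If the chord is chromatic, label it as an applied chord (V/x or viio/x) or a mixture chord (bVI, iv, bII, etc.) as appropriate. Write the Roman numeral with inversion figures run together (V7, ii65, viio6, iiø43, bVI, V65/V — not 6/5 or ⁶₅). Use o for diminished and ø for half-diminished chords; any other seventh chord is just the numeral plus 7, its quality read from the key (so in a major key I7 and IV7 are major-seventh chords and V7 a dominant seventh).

bVII64

The pitches Fb-Ab-Cb form a major triad rooted on Fb.
Fb is the lowered seventh degree of Gb major (diatonic 7 would be F). This is a major triad on the lowered seventh degree (the subtonic), borrowed from the parallel minor.
With Cb in the bass the chord is in second inversion, so the figured bass is 64.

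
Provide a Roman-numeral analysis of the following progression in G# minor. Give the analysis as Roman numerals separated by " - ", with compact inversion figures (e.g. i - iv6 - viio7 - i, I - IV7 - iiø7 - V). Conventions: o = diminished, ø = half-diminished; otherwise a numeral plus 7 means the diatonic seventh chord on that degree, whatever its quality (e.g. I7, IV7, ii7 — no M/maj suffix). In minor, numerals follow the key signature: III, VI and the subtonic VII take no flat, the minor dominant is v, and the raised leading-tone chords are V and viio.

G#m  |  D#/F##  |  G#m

i - V6 - i

G#m has root G#, degree 1 in G# minor, so i.
D#/F##: major triad on D# = scale degree 5 → V6.
G#m has root G#, degree 1 in G# minor, so i.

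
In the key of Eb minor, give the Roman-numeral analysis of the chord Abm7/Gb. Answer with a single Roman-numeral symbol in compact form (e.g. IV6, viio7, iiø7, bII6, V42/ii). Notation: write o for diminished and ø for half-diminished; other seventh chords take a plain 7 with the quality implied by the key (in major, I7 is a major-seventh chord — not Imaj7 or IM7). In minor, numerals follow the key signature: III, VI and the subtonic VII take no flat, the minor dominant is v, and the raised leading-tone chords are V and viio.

The pitches Ab-Cb-Eb-Gb form a minor seventh chord rooted on Ab.
Ab is scale degree 4 in Eb minor, and a minor seventh chord on that degree is written iv7.
With Gb in the bass the chord is in third inversion, so the figured bass is 42.

iv42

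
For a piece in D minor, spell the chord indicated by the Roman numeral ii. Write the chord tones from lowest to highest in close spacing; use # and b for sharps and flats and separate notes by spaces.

Scale degree 2 in D minor is E; here the chord built on it is altered to a minor triad. ii is the minor supertonic, borrowed from the parallel major (the Dorian ii).
So the chord is E-G-B.

E G B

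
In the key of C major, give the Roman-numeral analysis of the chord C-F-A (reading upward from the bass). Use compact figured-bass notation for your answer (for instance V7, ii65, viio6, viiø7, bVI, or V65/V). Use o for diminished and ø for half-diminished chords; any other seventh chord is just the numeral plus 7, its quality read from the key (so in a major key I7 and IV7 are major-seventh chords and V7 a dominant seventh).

IV64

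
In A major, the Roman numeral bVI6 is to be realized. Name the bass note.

bVI in A major has root F; the chord is F-A-C.
The figure 6 means first inversion — the third is in the bass.

A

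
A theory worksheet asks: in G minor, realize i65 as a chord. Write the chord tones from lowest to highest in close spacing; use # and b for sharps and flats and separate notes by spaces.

The numeral's case and figure indicate a minor seventh chord. In G minor its root, scale degree 1, is G.
Stacking thirds from G gives G-Bb-D-F.
The figured bass 65 indicates first inversion, placing the third (Bb) in the bass: Bb-D-F-G.

Bb D F G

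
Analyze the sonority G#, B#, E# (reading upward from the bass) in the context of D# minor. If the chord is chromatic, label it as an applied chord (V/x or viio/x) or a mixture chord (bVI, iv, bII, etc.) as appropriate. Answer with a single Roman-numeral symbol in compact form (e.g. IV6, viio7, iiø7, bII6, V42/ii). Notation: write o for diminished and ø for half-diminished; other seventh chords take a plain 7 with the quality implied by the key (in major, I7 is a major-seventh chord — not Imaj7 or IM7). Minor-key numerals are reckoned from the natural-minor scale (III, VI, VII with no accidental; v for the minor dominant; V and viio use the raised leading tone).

The pitches E#-G#-B# form a minor triad rooted on E#.
E# is the second degree of D# minor. This is the minor supertonic, borrowed from the parallel major (the Dorian ii).
With G# in the bass the chord is in first inversion, so the figured bass is 6.

ii6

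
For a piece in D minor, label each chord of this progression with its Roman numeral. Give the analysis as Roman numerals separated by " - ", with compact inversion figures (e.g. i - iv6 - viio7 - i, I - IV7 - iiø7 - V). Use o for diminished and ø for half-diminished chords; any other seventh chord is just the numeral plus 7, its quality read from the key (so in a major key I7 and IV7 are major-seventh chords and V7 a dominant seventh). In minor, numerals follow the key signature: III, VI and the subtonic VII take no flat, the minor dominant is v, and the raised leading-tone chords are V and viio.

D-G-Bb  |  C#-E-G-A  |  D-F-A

D-G-Bb: minor triad on G = scale degree 4 → iv64.
C#-E-G-A has root A, degree 5 in D minor, so V65.
D-F-A: minor triad on D = scale degree 1 → i.

iv64 - V65 - i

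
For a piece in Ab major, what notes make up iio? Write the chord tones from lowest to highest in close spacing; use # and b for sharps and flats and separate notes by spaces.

iio is the diminished supertonic triad, borrowed from the parallel minor. In Ab major that root is Bb.
So the chord is Bb-Db-Fb, a diminished triad.

Bb Db Fb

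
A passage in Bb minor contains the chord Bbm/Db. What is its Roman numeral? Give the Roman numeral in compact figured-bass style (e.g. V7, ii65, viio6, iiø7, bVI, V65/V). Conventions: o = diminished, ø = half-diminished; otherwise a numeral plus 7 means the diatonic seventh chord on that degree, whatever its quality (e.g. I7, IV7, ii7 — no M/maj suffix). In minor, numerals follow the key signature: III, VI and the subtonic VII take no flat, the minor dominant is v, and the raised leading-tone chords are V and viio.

i6

Stacked in thirds the chord is Bb-Db-F: a minor triad on Bb.
Bb is scale degree 1 in Bb minor, and a minor triad on that degree is written i.
With Db in the bass the chord is in first inversion, so the figured bass is 6.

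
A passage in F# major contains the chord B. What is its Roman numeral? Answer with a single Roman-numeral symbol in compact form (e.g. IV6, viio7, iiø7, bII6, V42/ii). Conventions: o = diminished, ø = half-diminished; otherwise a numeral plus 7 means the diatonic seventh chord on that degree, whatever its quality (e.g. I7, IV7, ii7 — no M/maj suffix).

The pitches B-D#-F# form a major triad rooted on B.
In F# major, B is the subdominant; the diatonic major triad there is IV.

IV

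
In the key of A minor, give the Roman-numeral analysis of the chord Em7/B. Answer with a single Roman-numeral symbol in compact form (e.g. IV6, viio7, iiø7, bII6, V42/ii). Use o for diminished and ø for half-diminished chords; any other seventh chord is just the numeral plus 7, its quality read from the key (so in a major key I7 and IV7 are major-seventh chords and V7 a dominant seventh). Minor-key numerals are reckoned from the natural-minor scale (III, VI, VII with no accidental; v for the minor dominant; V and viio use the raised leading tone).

The pitches E-G-B-D form a minor seventh chord rooted on E.
E is scale degree 5 in A minor, and a minor seventh chord on that degree is written v7.
With B in the bass the chord is in second inversion, so the figured bass is 43.

v43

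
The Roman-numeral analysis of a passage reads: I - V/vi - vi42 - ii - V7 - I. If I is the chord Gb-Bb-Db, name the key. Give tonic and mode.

Gb major

The anchor chord is a major triad on Gb, labeled I.
If Gb is scale degree 1 and the mode makes that degree carry a major triad, the tonic is Gb and the mode is major.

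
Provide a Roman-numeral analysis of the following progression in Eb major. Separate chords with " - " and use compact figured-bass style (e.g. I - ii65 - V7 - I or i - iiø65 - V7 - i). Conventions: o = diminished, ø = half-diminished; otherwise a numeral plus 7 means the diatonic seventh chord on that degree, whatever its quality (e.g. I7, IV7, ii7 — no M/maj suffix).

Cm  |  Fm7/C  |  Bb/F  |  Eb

vi - ii43 - V64 - I

Cm: minor triad on C = scale degree 6 → vi.
Fm7/C has root F, degree 2 in Eb major, so ii43.
Bb/F: root Bb is the dominant; major triad there is V64.
Eb has root Eb, degree 1 in Eb major, so I.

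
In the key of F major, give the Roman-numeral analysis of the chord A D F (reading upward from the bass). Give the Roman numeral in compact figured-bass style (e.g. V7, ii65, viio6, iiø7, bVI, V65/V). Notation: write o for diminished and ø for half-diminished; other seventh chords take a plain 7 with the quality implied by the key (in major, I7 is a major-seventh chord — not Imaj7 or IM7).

vi64

Stacked in thirds the chord is D-F-A: a minor triad on D.
In F major, D is the submediant; the diatonic minor triad there is vi.
With A in the bass the chord is in second inversion, so the figured bass is 64.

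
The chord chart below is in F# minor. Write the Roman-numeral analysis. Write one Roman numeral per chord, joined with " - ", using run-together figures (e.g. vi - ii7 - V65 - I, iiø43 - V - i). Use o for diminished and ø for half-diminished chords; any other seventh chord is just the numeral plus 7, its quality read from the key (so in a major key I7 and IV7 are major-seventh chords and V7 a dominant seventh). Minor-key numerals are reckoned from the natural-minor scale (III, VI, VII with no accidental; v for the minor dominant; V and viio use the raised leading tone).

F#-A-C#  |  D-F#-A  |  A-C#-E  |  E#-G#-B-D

F#-A-C#: minor triad on F# = scale degree 1 → i.
D-F#-A: major triad on D = scale degree 6 → VI.
A-C#-E: root A is the mediant; major triad there is III.
E#-G#-B-D: fully diminished seventh chord on E# = scale degree 7 → viio7.

i - VI - III - viio7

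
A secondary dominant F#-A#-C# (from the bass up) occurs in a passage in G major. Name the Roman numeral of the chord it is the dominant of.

The chord is a major triad on F#.
A dominant resolves down a perfect fifth: F# → B. In G major, B is scale degree 3, i.e. iii.

iii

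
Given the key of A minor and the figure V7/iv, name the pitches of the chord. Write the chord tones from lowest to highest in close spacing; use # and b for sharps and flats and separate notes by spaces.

A C# E G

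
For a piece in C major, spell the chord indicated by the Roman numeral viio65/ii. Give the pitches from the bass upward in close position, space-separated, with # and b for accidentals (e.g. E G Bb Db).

viio65/ii is a secondary leading-tone chord. The target ii is D in C major; the applied chord is rooted a semitone below, on C#.
Building a fully diminished seventh chord on C# gives C#-E-G-Bb.
The figured bass 65 indicates first inversion, placing the third (E) in the bass: E-G-Bb-C#.

E G Bb C#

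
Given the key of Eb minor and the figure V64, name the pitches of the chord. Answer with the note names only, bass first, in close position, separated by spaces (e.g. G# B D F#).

In Eb minor, scale degree 5 is Bb. The dominant is major (leading tone raised), so V is a major triad.
Stacking thirds from Bb gives Bb-D-F.
The figured bass 64 indicates second inversion, placing the fifth (F) in the bass: F-Bb-D.

F Bb D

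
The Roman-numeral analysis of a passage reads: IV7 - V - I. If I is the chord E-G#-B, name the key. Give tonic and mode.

I is given as E-G#-B — a major triad with root E.
If E is scale degree 1 and the mode makes that degree carry a major triad, the tonic is E and the mode is major.

E major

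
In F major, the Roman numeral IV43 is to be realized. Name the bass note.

F

IV in F major has root Bb; the chord is Bb-D-F-A.
The figure 43 means second inversion — the fifth is in the bass.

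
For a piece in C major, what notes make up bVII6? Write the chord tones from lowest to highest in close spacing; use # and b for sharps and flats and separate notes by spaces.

D F Bb

bVII6 is a major triad on the lowered seventh degree (the subtonic), borrowed from the parallel minor. In C major that root is Bb.
So the chord is Bb-D-F, a major triad.
With the 6 figure the chord is in first inversion; from the bass D upward in close position it reads D-F-Bb.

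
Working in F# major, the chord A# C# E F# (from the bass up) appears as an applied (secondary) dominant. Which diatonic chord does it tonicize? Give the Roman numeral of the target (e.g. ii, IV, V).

The chord is a dominant seventh chord on F#.
A dominant resolves down a perfect fifth: F# → B. In F# major, B is scale degree 4, i.e. IV.

IV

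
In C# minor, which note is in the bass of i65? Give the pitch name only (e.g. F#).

i in C# minor has root C#; the chord is C#-E-G#-B.
The figure 65 means first inversion — the third is in the bass.

E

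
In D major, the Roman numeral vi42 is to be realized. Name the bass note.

vi in D major has root B; the chord is B-D-F#-A.
The figure 42 means third inversion — the seventh is in the bass.

A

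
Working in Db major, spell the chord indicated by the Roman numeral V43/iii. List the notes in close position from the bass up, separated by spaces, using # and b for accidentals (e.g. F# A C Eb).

G Bb C E

V43/iii is a secondary dominant — the dominant seventh of iii. iii in Db major is F, so the applied chord's root is C, a perfect fifth above.
Building a dominant seventh chord on C gives C-E-G-Bb.
With the 43 figure the chord is in second inversion; from the bass G upward in close position it reads G-Bb-C-E.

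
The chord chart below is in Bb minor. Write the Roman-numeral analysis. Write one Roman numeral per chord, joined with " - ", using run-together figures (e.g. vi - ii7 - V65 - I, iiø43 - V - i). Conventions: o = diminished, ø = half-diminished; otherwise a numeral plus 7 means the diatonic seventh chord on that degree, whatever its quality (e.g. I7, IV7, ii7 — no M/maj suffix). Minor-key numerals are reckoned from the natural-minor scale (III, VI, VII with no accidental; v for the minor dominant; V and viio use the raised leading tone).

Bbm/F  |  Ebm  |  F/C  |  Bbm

i64 - iv - V64 - i

Bbm/F: root Bb is the tonic; minor triad there is i64.
Ebm has root Eb, degree 4 in Bb minor, so iv.
F/C has root F, degree 5 in Bb minor, so V64.
Bbm: root Bb is the tonic; minor triad there is i.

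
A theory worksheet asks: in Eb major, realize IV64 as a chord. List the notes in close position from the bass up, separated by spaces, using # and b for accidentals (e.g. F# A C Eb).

The numeral's case and figure indicate a major triad. In Eb major its root, scale degree 4, is Ab.
Stacking thirds from Ab gives Ab-C-Eb.
The figured bass 64 indicates second inversion, placing the fifth (Eb) in the bass: Eb-Ab-C.

Eb Ab C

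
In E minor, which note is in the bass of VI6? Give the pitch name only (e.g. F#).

VI in E minor has root C; the chord is C-E-G.
The figure 6 means first inversion — the third is in the bass.

E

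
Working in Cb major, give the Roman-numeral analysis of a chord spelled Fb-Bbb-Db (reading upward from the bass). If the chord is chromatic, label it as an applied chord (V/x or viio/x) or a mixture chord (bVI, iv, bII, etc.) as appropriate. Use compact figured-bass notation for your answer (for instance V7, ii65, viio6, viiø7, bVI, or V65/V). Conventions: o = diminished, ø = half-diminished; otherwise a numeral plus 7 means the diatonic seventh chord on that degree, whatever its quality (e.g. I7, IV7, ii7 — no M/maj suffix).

bVII64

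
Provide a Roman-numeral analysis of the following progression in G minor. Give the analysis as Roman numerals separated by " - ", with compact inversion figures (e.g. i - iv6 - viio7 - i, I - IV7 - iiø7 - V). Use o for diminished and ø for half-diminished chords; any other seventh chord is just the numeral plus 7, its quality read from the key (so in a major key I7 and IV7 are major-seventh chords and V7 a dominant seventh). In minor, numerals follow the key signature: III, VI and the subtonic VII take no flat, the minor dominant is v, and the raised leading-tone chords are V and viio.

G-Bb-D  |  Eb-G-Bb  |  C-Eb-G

G-Bb-D has root G, degree 1 in G minor, so i.
Eb-G-Bb: major triad on Eb = scale degree 6 → VI.
C-Eb-G has root C, degree 4 in G minor, so iv.

i - VI - iv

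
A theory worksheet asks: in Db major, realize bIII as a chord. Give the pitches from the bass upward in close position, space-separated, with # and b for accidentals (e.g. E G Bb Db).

Fb Ab Cb

bIII is a major triad on the lowered third degree, borrowed from the parallel minor. In Db major that root is Fb.
So the chord is Fb-Ab-Cb.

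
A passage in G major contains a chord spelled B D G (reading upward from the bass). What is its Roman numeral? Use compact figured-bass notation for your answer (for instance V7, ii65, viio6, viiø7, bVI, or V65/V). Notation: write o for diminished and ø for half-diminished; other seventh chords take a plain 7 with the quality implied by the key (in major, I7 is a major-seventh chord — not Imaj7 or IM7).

The pitches G-B-D form a major triad rooted on G.
G is scale degree 1 in G major, and a major triad on that degree is written I.
With B in the bass the chord is in first inversion, so the figured bass is 6.

I6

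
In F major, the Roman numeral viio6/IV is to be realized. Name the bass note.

C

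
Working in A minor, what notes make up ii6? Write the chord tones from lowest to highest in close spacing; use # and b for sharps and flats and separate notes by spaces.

Scale degree 2 in A minor is B; here the chord built on it is altered to a minor triad. ii6 is the minor supertonic, borrowed from the parallel major (the Dorian ii).
So the chord is B-D-F#.
The figured bass 6 indicates first inversion, placing the third (D) in the bass: D-F#-B.

D F# B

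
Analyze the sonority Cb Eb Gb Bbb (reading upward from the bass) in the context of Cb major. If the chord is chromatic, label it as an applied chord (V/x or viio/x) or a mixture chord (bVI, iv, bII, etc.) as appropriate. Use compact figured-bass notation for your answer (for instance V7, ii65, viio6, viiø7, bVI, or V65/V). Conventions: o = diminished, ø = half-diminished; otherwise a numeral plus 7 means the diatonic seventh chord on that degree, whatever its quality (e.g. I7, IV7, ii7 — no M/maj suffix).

V7/IV

The pitches Cb-Eb-Gb-Bbb form a dominant seventh chord rooted on Cb.
Cb is not a diatonic chord root with this quality in Cb major, but it lies a perfect fifth above Fb (IV), so the chord functions as an applied dominant of IV.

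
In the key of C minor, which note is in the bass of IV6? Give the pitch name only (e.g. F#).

IV in C minor has root F; the chord is F-A-C.
The figure 6 means first inversion — the third is in the bass.

A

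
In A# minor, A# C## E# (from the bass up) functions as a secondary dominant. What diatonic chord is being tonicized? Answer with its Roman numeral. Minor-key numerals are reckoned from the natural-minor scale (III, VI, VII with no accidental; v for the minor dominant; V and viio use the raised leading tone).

iv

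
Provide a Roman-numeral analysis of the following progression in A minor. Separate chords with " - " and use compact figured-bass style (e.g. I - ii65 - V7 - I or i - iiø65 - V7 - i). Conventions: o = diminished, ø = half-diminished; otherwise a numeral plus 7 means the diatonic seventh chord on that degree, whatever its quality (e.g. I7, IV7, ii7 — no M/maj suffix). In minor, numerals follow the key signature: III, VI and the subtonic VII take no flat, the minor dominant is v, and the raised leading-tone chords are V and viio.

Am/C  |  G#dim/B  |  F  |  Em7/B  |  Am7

Am/C: minor triad on A = scale degree 1 → i6.
G#dim/B: root G# is the leading tone; diminished triad there is viio6.
F has root F, degree 6 in A minor, so VI.
Em7/B: root E is the dominant; minor seventh chord there is v43.
Am7: root A is the tonic; minor seventh chord there is i7.

i6 - viio6 - VI - v43 - i7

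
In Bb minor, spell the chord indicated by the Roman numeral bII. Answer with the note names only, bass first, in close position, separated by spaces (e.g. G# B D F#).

Cb Eb Gb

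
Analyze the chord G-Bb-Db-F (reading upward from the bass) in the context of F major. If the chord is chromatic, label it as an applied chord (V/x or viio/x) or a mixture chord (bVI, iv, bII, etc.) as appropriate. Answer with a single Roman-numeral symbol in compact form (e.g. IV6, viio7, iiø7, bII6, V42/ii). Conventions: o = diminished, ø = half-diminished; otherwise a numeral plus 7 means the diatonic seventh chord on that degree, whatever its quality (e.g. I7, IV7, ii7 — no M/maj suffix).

iiø7

Stacked in thirds the chord is G-Bb-Db-F: a half-diminished seventh chord on G.
G is the second degree of F major. This is the half-diminished supertonic seventh, borrowed from the parallel minor.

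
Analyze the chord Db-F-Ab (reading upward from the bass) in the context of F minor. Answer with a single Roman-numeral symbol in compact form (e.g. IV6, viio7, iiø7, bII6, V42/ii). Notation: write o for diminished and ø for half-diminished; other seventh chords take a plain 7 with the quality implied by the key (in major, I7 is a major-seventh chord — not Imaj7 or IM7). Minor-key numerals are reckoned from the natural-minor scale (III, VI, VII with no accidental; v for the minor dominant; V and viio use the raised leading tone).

The pitches Db-F-Ab form a major triad rooted on Db.
Db is scale degree 6 in F minor, and a major triad on that degree is written VI.

VI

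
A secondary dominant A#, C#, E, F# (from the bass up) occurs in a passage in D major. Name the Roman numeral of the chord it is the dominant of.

vi

The chord is a dominant seventh chord on F#.
A dominant resolves down a perfect fifth: F# → B. In D major, B is scale degree 6, i.e. vi.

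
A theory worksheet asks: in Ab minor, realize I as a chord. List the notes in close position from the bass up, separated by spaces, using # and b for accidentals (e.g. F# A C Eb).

Ab C Eb

Scale degree 1 in Ab minor is Ab; here the chord built on it is altered to a major triad. I is the major tonic (Picardy third), borrowed from the parallel major.
So the chord is Ab-C-Eb, a major triad.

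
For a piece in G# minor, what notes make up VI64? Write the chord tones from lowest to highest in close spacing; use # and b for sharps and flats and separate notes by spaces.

The numeral's case and figure indicate a major triad. In G# minor its root, the submediant, is E.
Stacking thirds from E gives E-G#-B.
The figured bass 64 indicates second inversion, placing the fifth (B) in the bass: B-E-G#.

B E G#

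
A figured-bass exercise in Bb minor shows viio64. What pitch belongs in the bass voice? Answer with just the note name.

Eb

viio in Bb minor has root A; the chord is A-C-Eb.
The figure 64 means second inversion — the fifth is in the bass.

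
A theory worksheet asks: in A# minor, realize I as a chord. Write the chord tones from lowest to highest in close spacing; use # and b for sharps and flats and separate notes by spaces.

I is the major tonic (Picardy third), borrowed from the parallel major. In A# minor that root is A#.
So the chord is A#-C##-E#, a major triad.

A# C## E#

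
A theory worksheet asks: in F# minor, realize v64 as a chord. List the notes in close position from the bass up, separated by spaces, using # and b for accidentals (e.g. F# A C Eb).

The numeral's case and figure indicate a minor triad. In F# minor its root, scale degree 5, is C#.
Stacking thirds from C# gives C#-E-G#.
With the 64 figure the chord is in second inversion; from the bass G# upward in close position it reads G#-C#-E.

G# C# E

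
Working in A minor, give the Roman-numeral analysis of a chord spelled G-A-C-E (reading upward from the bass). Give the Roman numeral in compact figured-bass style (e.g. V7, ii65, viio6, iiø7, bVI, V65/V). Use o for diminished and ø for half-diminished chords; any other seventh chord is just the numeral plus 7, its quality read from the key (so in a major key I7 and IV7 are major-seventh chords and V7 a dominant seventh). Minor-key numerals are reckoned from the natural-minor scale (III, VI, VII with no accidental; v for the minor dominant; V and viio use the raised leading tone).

i42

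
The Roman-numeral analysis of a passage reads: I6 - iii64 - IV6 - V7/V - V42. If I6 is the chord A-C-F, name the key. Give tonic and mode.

F major

The anchor chord is a major triad on F, labeled I6.
If F is scale degree 1 and the mode makes that degree carry a major triad, the tonic is F and the mode is major.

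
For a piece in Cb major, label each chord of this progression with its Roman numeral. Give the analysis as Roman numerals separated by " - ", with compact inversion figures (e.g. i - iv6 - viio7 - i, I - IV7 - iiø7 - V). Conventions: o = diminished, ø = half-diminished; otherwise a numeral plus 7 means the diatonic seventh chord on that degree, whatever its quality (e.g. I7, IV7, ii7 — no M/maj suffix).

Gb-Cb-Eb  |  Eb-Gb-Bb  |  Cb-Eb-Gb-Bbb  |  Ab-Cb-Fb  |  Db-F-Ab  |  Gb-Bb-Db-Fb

Gb-Cb-Eb has root Cb, degree 1 in Cb major, so I64.
Eb-Gb-Bb: minor triad on Eb = scale degree 3 → iii.
Cb-Eb-Gb-Bbb: a dominant seventh chord on Cb, the applied dominant of IV → V7/IV.
Ab-Cb-Fb: major triad on Fb = scale degree 4 → IV6.
Db-F-Ab: a major triad on Db, the applied dominant of V → V/V.
Gb-Bb-Db-Fb: dominant seventh chord on Gb = scale degree 5 → V7.

I64 - iii - V7/IV - IV6 - V/V - V7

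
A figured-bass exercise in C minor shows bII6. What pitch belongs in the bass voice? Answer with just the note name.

F

bII in C minor has root Db; the chord is Db-F-Ab.
The figure 6 means first inversion — the third is in the bass.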